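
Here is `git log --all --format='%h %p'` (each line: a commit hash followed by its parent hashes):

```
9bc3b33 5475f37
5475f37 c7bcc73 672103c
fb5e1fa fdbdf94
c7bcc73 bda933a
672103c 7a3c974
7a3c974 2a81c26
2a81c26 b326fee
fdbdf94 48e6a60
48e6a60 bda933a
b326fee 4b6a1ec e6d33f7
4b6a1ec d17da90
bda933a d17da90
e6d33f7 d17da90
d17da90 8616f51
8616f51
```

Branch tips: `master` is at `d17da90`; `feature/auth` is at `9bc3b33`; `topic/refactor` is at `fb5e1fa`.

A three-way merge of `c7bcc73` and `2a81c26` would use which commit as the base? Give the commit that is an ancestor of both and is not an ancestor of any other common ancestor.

d17da90

Ancestors of c7bcc73: {8616f51, bda933a, c7bcc73, d17da90}.
Ancestors of 2a81c26: {2a81c26, 4b6a1ec, 8616f51, b326fee, d17da90, e6d33f7}.
Common ancestors: {8616f51, d17da90}.
Among these, d17da90 is not an ancestor of any other common ancestor — it is the merge base.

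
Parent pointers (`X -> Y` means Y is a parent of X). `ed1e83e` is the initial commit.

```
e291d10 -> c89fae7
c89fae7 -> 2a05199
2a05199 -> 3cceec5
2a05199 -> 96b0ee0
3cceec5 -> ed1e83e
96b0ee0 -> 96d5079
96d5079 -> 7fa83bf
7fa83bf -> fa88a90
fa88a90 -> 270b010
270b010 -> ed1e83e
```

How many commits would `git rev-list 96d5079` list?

Walking parent pointers from 96d5079: reachable set = {270b010, 7fa83bf, 96d5079, ed1e83e, fa88a90}.
That is 5 commits.

5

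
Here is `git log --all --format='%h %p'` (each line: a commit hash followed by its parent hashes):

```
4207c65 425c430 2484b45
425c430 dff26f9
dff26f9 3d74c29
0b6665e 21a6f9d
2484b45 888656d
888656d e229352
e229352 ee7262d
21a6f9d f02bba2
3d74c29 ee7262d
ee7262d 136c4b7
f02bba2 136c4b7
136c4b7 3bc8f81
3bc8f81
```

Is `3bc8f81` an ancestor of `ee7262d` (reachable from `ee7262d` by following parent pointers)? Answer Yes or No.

Ancestors of ee7262d (commits reachable by following parents): {136c4b7, 3bc8f81, ee7262d}.
3bc8f81 is in that set, so it is an ancestor of ee7262d.

Yes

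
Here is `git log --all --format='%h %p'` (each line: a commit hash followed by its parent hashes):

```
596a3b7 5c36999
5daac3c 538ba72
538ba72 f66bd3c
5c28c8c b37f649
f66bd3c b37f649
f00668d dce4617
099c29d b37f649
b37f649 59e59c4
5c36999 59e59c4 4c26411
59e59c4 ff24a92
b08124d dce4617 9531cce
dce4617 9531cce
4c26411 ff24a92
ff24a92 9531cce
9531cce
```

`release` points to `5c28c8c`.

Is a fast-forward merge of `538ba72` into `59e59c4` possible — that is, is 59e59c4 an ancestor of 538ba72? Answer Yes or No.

Yes

A fast-forward from 59e59c4 to 538ba72 is possible iff 59e59c4 is an ancestor of 538ba72.
Ancestors of 538ba72: {538ba72, 59e59c4, 9531cce, b37f649, f66bd3c, ff24a92}.
59e59c4 is among them, so fast-forward is possible.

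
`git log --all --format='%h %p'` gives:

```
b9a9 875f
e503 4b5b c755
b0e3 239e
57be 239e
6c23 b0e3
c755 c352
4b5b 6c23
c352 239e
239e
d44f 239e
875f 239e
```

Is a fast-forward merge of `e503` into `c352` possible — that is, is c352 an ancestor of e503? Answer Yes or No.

Yes

A fast-forward from c352 to e503 is possible iff c352 is an ancestor of e503.
Ancestors of e503: {239e, 4b5b, 6c23, b0e3, c352, c755, e503}.
c352 is among them, so fast-forward is possible.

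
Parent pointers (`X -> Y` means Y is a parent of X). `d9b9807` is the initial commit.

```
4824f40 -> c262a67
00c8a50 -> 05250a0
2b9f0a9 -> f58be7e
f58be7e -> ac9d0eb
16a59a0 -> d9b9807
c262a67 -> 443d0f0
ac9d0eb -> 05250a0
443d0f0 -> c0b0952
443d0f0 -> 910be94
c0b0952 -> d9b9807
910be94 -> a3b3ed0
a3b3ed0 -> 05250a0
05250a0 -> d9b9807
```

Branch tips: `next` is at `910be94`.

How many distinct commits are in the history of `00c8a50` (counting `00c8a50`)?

3

Walking parent pointers from 00c8a50: reachable set = {00c8a50, 05250a0, d9b9807}.
That is 3 commits.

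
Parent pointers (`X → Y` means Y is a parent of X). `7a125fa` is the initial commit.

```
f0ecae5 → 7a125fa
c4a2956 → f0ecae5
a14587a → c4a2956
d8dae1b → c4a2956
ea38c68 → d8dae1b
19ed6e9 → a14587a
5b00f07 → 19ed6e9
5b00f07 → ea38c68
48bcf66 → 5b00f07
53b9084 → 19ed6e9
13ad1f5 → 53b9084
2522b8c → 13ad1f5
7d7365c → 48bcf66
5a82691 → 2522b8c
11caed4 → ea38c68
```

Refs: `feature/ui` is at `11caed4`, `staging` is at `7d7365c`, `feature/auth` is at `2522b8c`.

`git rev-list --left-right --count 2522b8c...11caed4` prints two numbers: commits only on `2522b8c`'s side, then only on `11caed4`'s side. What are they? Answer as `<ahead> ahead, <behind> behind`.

5 ahead, 3 behind

Reachable from 2522b8c: {13ad1f5, 19ed6e9, 2522b8c, 53b9084, 7a125fa, a14587a, c4a2956, f0ecae5}.
Reachable from 11caed4: {11caed4, 7a125fa, c4a2956, d8dae1b, ea38c68, f0ecae5}.
Only in 2522b8c's history (ahead): {13ad1f5, 19ed6e9, 2522b8c, 53b9084, a14587a} — 5.
Only in 11caed4's history (behind): {11caed4, d8dae1b, ea38c68} — 3.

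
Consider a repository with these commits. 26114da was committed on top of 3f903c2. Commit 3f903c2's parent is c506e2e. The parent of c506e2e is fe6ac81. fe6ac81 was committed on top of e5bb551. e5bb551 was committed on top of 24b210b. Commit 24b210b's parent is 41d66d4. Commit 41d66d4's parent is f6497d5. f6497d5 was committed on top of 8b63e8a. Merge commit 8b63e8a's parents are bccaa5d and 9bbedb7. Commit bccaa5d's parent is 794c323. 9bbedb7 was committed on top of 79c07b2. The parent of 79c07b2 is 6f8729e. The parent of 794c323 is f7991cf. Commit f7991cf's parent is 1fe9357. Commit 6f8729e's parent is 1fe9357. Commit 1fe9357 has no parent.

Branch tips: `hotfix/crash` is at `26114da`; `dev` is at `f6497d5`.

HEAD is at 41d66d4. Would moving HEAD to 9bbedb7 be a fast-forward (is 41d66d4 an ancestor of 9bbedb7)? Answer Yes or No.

No

A fast-forward from 41d66d4 to 9bbedb7 is possible iff 41d66d4 is an ancestor of 9bbedb7.
Ancestors of 9bbedb7: {1fe9357, 6f8729e, 79c07b2, 9bbedb7}.
41d66d4 is not among them, so fast-forward is not possible.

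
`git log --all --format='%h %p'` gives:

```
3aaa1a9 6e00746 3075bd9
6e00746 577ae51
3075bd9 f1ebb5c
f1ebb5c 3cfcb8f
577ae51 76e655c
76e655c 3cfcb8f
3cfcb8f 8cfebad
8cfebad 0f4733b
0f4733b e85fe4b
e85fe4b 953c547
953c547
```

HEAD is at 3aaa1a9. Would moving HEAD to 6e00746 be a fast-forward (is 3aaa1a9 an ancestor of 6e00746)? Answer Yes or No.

No

A fast-forward from 3aaa1a9 to 6e00746 is possible iff 3aaa1a9 is an ancestor of 6e00746.
Ancestors of 6e00746: {0f4733b, 3cfcb8f, 577ae51, 6e00746, 76e655c, 8cfebad, 953c547, e85fe4b}.
3aaa1a9 is not among them, so fast-forward is not possible.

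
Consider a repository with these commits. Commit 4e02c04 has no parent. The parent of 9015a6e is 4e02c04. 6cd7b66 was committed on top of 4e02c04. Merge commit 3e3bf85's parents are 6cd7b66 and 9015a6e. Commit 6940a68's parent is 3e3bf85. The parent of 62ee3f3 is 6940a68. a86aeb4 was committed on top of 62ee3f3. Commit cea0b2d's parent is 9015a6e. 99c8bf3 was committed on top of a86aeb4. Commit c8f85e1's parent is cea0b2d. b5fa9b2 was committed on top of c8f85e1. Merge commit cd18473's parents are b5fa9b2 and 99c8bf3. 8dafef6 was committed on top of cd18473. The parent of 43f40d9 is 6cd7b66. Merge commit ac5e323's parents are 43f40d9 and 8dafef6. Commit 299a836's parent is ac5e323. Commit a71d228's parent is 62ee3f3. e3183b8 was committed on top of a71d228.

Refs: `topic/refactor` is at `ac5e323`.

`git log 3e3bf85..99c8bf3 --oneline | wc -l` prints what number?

Reachable from 99c8bf3: {3e3bf85, 4e02c04, 62ee3f3, 6940a68, 6cd7b66, 9015a6e, 99c8bf3, a86aeb4}.
Reachable from 3e3bf85: {3e3bf85, 4e02c04, 6cd7b66, 9015a6e}.
In 99c8bf3's history but not 3e3bf85's: {62ee3f3, 6940a68, 99c8bf3, a86aeb4} — 4 commits.

4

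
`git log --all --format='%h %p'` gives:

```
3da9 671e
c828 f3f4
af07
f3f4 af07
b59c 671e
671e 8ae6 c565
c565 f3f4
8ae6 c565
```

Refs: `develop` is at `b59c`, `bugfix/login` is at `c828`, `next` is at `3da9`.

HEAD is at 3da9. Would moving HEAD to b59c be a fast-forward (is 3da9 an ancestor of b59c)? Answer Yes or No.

No

A fast-forward from 3da9 to b59c is possible iff 3da9 is an ancestor of b59c.
Ancestors of b59c: {671e, 8ae6, af07, b59c, c565, f3f4}.
3da9 is not among them, so fast-forward is not possible.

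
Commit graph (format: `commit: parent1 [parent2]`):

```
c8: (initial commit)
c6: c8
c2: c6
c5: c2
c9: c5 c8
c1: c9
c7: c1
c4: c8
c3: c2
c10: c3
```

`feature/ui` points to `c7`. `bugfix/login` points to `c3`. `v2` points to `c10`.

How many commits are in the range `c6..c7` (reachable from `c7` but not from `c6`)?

5

Reachable from c7: {c1, c2, c5, c6, c7, c8, c9}.
Reachable from c6: {c6, c8}.
In c7's history but not c6's: {c1, c2, c5, c7, c9} — 5 commits.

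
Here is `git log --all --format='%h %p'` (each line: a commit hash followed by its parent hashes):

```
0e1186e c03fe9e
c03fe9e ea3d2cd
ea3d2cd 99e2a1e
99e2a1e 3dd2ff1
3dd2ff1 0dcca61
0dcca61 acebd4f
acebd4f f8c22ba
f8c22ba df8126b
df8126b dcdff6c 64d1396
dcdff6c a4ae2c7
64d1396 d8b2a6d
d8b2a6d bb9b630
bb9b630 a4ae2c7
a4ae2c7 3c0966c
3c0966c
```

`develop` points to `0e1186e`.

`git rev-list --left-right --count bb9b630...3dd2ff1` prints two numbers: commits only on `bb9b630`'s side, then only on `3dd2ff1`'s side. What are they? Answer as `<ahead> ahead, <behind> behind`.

0 ahead, 8 behind

Reachable from bb9b630: {3c0966c, a4ae2c7, bb9b630}.
Reachable from 3dd2ff1: {0dcca61, 3c0966c, 3dd2ff1, 64d1396, a4ae2c7, acebd4f, bb9b630, d8b2a6d, dcdff6c, df8126b, f8c22ba}.
Only in bb9b630's history (ahead): {} — 0.
Only in 3dd2ff1's history (behind): {0dcca61, 3dd2ff1, 64d1396, acebd4f, d8b2a6d, dcdff6c, df8126b, f8c22ba} — 8.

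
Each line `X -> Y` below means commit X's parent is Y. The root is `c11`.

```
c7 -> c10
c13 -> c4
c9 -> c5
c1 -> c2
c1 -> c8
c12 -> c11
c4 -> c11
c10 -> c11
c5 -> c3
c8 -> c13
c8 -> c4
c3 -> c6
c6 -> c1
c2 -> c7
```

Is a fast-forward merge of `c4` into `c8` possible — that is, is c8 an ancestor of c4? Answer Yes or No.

A fast-forward from c8 to c4 is possible iff c8 is an ancestor of c4.
Ancestors of c4: {c11, c4}.
c8 is not among them, so fast-forward is not possible.

No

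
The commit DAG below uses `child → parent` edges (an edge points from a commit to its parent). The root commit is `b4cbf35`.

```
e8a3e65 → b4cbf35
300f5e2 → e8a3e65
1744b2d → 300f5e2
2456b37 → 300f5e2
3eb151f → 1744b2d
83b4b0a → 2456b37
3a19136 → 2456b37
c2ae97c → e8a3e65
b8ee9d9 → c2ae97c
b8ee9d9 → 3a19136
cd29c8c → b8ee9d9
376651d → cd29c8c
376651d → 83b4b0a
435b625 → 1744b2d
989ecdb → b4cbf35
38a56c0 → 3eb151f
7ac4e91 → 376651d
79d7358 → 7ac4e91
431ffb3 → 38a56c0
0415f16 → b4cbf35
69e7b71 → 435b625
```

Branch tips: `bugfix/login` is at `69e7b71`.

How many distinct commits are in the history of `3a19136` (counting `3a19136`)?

Walking parent pointers from 3a19136: reachable set = {2456b37, 300f5e2, 3a19136, b4cbf35, e8a3e65}.
That is 5 commits.

5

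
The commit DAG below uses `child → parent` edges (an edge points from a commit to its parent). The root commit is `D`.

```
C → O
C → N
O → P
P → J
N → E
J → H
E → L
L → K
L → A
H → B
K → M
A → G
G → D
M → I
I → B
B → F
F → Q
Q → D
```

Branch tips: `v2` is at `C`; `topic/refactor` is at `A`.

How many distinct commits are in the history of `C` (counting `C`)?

17

Walking parent pointers from C: reachable set = {A, B, C, D, E, F, G, H, I, J, K, L, M, N, O, P, Q}.
That is 17 commits.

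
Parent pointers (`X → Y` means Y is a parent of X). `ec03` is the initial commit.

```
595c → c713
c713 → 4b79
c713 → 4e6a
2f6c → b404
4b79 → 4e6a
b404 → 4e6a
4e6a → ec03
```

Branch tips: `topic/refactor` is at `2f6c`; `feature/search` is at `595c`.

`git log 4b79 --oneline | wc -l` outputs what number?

3

Walking parent pointers from 4b79: reachable set = {4b79, 4e6a, ec03}.
That is 3 commits.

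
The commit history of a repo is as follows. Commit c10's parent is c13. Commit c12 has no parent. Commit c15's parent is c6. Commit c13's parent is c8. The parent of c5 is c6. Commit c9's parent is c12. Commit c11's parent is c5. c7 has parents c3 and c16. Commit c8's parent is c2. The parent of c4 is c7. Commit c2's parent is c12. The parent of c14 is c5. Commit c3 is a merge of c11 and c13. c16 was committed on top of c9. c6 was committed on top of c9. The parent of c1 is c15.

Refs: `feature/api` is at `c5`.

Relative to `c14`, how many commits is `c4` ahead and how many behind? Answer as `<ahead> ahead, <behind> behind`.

Reachable from c4: {c11, c12, c13, c16, c2, c3, c4, c5, c6, c7, c8, c9}.
Reachable from c14: {c12, c14, c5, c6, c9}.
Only in c4's history (ahead): {c11, c13, c16, c2, c3, c4, c7, c8} — 8.
Only in c14's history (behind): {c14} — 1.

8 ahead, 1 behind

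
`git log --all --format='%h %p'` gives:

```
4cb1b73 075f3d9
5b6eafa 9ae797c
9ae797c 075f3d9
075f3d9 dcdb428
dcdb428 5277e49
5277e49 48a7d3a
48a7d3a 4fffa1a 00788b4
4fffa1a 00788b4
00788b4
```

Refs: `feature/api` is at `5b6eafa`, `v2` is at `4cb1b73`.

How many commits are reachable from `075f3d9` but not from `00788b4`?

Reachable from 075f3d9: {00788b4, 075f3d9, 48a7d3a, 4fffa1a, 5277e49, dcdb428}.
Reachable from 00788b4: {00788b4}.
In 075f3d9's history but not 00788b4's: {075f3d9, 48a7d3a, 4fffa1a, 5277e49, dcdb428} — 5 commits.

5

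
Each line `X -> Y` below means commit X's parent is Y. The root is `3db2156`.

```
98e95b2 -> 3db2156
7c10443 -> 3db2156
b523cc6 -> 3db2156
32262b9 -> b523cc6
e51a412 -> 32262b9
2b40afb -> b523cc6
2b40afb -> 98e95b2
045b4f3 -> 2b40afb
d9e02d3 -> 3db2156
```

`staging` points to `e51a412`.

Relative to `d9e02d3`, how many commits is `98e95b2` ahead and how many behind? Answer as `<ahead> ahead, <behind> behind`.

1 ahead, 1 behind

Reachable from 98e95b2: {3db2156, 98e95b2}.
Reachable from d9e02d3: {3db2156, d9e02d3}.
Only in 98e95b2's history (ahead): {98e95b2} — 1.
Only in d9e02d3's history (behind): {d9e02d3} — 1.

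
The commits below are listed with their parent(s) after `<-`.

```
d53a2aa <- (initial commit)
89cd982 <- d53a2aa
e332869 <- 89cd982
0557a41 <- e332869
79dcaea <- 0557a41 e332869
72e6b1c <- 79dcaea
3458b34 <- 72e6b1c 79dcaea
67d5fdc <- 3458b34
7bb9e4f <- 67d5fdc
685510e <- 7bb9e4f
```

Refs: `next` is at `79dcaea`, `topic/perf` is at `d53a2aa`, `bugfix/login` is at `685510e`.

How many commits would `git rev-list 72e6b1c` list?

Walking parent pointers from 72e6b1c: reachable set = {0557a41, 72e6b1c, 79dcaea, 89cd982, d53a2aa, e332869}.
That is 6 commits.

6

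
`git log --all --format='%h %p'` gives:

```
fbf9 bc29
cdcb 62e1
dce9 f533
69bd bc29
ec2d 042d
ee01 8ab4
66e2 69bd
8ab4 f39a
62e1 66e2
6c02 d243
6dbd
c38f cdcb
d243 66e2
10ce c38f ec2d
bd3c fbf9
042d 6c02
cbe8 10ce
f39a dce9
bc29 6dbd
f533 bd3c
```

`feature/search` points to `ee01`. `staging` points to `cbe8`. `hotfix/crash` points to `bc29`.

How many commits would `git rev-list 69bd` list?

Walking parent pointers from 69bd: reachable set = {69bd, 6dbd, bc29}.
That is 3 commits.

3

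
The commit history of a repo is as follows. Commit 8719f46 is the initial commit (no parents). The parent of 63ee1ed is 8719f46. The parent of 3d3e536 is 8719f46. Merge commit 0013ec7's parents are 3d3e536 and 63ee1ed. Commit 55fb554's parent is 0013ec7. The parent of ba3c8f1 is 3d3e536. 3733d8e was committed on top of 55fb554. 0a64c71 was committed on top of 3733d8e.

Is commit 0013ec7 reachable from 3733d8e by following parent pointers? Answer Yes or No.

Yes

Ancestors of 3733d8e (commits reachable by following parents): {0013ec7, 3733d8e, 3d3e536, 55fb554, 63ee1ed, 8719f46}.
0013ec7 is in that set, so it is an ancestor of 3733d8e.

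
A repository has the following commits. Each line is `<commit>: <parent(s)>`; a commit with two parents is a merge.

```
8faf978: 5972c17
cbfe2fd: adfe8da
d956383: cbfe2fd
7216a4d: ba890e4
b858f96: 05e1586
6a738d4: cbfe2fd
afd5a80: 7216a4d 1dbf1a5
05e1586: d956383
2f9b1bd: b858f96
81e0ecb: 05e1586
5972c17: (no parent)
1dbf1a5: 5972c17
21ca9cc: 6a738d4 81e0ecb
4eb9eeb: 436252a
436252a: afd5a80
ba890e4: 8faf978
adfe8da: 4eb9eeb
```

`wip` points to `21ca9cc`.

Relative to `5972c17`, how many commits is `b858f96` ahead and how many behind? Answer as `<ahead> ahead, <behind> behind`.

12 ahead, 0 behind

Reachable from b858f96: {05e1586, 1dbf1a5, 436252a, 4eb9eeb, 5972c17, 7216a4d, 8faf978, adfe8da, afd5a80, b858f96, ba890e4, cbfe2fd, d956383}.
Reachable from 5972c17: {5972c17}.
Only in b858f96's history (ahead): {05e1586, 1dbf1a5, 436252a, 4eb9eeb, 7216a4d, 8faf978, adfe8da, afd5a80, b858f96, ba890e4, cbfe2fd, d956383} — 12.
Only in 5972c17's history (behind): {} — 0.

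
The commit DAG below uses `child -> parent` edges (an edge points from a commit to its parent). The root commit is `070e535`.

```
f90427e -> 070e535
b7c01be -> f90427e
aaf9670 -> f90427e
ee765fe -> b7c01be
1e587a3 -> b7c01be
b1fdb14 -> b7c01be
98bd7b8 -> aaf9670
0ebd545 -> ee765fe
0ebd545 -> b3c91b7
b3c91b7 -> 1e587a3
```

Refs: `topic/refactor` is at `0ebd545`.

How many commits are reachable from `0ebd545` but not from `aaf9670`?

Reachable from 0ebd545: {070e535, 0ebd545, 1e587a3, b3c91b7, b7c01be, ee765fe, f90427e}.
Reachable from aaf9670: {070e535, aaf9670, f90427e}.
In 0ebd545's history but not aaf9670's: {0ebd545, 1e587a3, b3c91b7, b7c01be, ee765fe} — 5 commits.

5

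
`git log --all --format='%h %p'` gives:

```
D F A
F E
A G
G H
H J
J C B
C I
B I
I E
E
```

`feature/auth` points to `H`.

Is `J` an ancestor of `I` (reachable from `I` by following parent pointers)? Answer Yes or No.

Ancestors of I: {E, I}.
J is not in that set, so it is not an ancestor of I.

No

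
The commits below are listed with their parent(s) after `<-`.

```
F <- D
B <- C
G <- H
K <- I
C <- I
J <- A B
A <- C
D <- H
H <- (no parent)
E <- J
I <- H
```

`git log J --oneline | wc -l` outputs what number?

6

Walking parent pointers from J: reachable set = {A, B, C, H, I, J}.
That is 6 commits.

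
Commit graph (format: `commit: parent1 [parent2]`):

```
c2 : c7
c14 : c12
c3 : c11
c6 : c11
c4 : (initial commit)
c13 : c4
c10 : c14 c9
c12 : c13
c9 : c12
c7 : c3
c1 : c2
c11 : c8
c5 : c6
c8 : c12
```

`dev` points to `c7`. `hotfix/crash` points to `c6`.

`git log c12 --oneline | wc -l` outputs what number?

Walking parent pointers from c12: reachable set = {c12, c13, c4}.
That is 3 commits.

3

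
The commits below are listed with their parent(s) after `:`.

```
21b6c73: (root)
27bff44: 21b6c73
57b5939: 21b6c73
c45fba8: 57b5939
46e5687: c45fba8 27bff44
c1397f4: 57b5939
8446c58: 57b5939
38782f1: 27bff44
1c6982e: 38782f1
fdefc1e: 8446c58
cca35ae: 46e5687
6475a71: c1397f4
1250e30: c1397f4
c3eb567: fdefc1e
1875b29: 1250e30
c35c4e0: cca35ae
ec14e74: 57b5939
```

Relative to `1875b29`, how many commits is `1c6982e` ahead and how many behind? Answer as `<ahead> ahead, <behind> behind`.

Reachable from 1c6982e: {1c6982e, 21b6c73, 27bff44, 38782f1}.
Reachable from 1875b29: {1250e30, 1875b29, 21b6c73, 57b5939, c1397f4}.
Only in 1c6982e's history (ahead): {1c6982e, 27bff44, 38782f1} — 3.
Only in 1875b29's history (behind): {1250e30, 1875b29, 57b5939, c1397f4} — 4.

3 ahead, 4 behind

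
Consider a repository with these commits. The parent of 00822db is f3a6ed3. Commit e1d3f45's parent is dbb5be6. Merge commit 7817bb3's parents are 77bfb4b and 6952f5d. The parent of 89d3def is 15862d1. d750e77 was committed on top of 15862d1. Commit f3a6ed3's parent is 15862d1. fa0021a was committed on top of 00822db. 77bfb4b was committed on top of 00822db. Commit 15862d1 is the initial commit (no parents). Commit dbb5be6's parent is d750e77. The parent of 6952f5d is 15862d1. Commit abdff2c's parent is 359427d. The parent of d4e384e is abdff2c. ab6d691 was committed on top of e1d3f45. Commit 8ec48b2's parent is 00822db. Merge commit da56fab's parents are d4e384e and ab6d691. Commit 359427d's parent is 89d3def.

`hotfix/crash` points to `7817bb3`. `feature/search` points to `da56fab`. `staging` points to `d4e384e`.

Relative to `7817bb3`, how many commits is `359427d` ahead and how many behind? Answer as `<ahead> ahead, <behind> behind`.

Reachable from 359427d: {15862d1, 359427d, 89d3def}.
Reachable from 7817bb3: {00822db, 15862d1, 6952f5d, 77bfb4b, 7817bb3, f3a6ed3}.
Only in 359427d's history (ahead): {359427d, 89d3def} — 2.
Only in 7817bb3's history (behind): {00822db, 6952f5d, 77bfb4b, 7817bb3, f3a6ed3} — 5.

2 ahead, 5 behind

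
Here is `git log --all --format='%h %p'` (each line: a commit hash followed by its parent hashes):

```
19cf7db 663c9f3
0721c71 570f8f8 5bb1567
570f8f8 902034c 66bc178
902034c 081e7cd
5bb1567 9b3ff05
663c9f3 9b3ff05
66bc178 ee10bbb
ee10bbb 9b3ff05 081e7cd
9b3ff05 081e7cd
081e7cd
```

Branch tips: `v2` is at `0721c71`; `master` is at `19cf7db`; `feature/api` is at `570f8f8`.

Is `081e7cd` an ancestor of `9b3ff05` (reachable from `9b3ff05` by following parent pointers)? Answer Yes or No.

Ancestors of 9b3ff05 (commits reachable by following parents): {081e7cd, 9b3ff05}.
081e7cd is in that set, so it is an ancestor of 9b3ff05.

Yes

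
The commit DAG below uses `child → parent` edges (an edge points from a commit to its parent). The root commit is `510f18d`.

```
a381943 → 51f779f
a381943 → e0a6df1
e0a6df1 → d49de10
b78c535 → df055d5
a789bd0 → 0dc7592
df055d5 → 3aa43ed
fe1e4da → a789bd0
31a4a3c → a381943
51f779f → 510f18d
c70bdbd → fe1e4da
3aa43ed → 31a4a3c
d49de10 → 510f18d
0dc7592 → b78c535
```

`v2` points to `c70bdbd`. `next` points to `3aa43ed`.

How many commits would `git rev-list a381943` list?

5

Walking parent pointers from a381943: reachable set = {510f18d, 51f779f, a381943, d49de10, e0a6df1}.
That is 5 commits.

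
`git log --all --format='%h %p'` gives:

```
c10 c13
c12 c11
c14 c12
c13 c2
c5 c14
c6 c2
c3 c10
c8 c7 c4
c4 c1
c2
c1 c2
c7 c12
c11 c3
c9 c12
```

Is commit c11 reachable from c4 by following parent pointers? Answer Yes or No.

Ancestors of c4: {c1, c2, c4}.
c11 is not in that set, so it is not an ancestor of c4.

No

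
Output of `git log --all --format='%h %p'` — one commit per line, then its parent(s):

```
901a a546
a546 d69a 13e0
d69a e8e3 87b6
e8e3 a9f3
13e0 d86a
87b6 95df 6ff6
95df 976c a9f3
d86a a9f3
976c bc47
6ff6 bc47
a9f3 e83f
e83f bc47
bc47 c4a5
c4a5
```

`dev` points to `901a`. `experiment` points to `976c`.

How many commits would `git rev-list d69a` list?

10

Walking parent pointers from d69a: reachable set = {6ff6, 87b6, 95df, 976c, a9f3, bc47, c4a5, d69a, e83f, e8e3}.
That is 10 commits.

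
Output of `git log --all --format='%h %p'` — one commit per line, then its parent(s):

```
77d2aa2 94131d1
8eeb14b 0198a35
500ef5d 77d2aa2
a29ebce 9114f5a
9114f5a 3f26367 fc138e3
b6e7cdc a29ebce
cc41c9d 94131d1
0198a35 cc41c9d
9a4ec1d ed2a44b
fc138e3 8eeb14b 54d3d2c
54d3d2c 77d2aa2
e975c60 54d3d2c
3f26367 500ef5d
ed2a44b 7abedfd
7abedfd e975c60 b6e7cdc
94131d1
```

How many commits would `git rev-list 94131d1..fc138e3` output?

6

Reachable from fc138e3: {0198a35, 54d3d2c, 77d2aa2, 8eeb14b, 94131d1, cc41c9d, fc138e3}.
Reachable from 94131d1: {94131d1}.
In fc138e3's history but not 94131d1's: {0198a35, 54d3d2c, 77d2aa2, 8eeb14b, cc41c9d, fc138e3} — 6 commits.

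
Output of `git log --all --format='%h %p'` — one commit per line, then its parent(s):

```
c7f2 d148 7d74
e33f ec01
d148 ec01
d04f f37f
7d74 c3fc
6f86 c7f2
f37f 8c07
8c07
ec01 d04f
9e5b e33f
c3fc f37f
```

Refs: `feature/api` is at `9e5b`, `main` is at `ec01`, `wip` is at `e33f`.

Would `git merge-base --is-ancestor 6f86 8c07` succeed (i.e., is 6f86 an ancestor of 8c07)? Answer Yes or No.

No

Ancestors of 8c07: {8c07}.
6f86 is not in that set, so it is not an ancestor of 8c07.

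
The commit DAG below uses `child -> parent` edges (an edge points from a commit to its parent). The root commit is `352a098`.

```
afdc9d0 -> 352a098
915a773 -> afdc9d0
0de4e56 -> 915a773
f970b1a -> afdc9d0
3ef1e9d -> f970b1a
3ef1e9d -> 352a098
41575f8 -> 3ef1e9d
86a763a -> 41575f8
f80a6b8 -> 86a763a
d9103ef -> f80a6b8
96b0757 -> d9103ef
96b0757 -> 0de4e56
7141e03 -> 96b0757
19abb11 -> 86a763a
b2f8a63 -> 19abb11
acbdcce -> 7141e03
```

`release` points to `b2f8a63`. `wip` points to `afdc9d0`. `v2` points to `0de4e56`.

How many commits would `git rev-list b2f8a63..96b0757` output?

5

Reachable from 96b0757: {0de4e56, 352a098, 3ef1e9d, 41575f8, 86a763a, 915a773, 96b0757, afdc9d0, d9103ef, f80a6b8, f970b1a}.
Reachable from b2f8a63: {19abb11, 352a098, 3ef1e9d, 41575f8, 86a763a, afdc9d0, b2f8a63, f970b1a}.
In 96b0757's history but not b2f8a63's: {0de4e56, 915a773, 96b0757, d9103ef, f80a6b8} — 5 commits.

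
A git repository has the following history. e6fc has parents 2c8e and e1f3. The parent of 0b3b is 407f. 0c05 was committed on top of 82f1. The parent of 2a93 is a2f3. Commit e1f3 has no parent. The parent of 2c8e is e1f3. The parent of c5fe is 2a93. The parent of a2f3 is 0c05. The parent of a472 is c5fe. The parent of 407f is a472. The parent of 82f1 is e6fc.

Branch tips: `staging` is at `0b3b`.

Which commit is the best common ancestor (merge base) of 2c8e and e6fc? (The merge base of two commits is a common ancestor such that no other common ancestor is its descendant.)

Ancestors of 2c8e: {2c8e, e1f3}.
Ancestors of e6fc: {2c8e, e1f3, e6fc}.
Common ancestors: {2c8e, e1f3}.
Among these, 2c8e is not an ancestor of any other common ancestor — it is the merge base.

2c8e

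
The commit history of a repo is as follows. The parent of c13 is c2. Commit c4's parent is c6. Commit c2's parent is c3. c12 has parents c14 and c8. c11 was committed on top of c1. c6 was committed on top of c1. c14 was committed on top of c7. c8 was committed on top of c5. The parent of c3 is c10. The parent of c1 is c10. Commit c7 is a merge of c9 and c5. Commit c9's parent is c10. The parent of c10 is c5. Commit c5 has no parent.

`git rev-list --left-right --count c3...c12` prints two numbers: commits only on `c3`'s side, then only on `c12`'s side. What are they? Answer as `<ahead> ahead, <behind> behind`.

Reachable from c3: {c10, c3, c5}.
Reachable from c12: {c10, c12, c14, c5, c7, c8, c9}.
Only in c3's history (ahead): {c3} — 1.
Only in c12's history (behind): {c12, c14, c7, c8, c9} — 5.

1 ahead, 5 behind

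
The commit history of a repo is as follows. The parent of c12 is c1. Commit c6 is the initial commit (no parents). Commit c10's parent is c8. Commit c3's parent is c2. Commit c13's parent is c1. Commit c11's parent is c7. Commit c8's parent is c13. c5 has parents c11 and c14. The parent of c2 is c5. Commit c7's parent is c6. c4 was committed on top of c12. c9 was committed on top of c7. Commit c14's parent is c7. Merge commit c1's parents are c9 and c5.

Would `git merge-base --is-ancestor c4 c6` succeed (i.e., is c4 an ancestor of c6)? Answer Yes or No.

Ancestors of c6: {c6}.
c4 is not in that set, so it is not an ancestor of c6.

No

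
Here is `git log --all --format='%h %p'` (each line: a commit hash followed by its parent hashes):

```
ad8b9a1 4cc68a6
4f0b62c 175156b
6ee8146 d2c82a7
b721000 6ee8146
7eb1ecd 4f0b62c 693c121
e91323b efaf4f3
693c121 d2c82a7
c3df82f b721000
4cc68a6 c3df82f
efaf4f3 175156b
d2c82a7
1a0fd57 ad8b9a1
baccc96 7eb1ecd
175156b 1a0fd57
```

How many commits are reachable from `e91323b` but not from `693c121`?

9

Reachable from e91323b: {175156b, 1a0fd57, 4cc68a6, 6ee8146, ad8b9a1, b721000, c3df82f, d2c82a7, e91323b, efaf4f3}.
Reachable from 693c121: {693c121, d2c82a7}.
In e91323b's history but not 693c121's: {175156b, 1a0fd57, 4cc68a6, 6ee8146, ad8b9a1, b721000, c3df82f, e91323b, efaf4f3} — 9 commits.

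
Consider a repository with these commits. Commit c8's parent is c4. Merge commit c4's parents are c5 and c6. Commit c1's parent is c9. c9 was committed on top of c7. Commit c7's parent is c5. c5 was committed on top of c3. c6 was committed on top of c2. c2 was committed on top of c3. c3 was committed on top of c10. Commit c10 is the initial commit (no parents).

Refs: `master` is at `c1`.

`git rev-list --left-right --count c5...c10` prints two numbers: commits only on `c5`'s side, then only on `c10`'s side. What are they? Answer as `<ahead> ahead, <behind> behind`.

2 ahead, 0 behind

Reachable from c5: {c10, c3, c5}.
Reachable from c10: {c10}.
Only in c5's history (ahead): {c3, c5} — 2.
Only in c10's history (behind): {} — 0.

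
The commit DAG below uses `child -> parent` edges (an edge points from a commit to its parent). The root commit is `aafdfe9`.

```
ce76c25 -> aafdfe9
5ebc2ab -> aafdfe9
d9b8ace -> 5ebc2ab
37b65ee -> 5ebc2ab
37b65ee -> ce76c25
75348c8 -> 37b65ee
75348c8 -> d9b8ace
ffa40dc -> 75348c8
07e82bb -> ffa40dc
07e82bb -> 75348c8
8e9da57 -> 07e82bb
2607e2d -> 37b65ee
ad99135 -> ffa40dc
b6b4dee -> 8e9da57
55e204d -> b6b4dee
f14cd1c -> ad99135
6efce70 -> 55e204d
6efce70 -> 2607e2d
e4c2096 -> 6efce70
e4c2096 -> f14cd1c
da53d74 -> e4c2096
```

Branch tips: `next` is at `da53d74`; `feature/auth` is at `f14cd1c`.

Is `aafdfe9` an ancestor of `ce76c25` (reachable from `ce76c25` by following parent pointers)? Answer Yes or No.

Yes

Ancestors of ce76c25 (commits reachable by following parents): {aafdfe9, ce76c25}.
aafdfe9 is in that set, so it is an ancestor of ce76c25.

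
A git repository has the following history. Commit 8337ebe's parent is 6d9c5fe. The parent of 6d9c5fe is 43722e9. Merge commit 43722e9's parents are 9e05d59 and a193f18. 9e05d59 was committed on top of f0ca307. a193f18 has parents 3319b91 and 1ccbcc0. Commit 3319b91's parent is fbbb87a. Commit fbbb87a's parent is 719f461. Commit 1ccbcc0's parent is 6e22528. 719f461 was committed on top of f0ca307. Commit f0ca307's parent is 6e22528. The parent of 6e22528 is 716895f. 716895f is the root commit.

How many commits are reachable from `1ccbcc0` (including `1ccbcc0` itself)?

Walking parent pointers from 1ccbcc0: reachable set = {1ccbcc0, 6e22528, 716895f}.
That is 3 commits.

3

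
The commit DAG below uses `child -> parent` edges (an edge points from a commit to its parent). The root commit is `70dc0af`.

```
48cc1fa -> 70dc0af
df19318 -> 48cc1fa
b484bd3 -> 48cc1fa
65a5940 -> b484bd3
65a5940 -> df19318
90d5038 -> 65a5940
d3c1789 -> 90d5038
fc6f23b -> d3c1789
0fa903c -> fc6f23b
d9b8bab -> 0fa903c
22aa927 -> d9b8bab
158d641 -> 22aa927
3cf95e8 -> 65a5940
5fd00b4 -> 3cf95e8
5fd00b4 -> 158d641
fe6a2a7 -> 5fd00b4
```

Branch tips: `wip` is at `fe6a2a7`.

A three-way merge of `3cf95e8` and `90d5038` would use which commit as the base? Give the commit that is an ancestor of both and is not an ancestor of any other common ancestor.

65a5940

Ancestors of 3cf95e8: {3cf95e8, 48cc1fa, 65a5940, 70dc0af, b484bd3, df19318}.
Ancestors of 90d5038: {48cc1fa, 65a5940, 70dc0af, 90d5038, b484bd3, df19318}.
Common ancestors: {48cc1fa, 65a5940, 70dc0af, b484bd3, df19318}.
Among these, 65a5940 is not an ancestor of any other common ancestor — it is the merge base.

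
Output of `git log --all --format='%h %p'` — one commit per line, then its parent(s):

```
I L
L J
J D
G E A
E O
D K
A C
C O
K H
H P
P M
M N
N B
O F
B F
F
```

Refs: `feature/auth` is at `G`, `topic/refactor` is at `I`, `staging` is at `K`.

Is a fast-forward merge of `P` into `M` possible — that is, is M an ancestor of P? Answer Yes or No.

Yes

A fast-forward from M to P is possible iff M is an ancestor of P.
Ancestors of P: {B, F, M, N, P}.
M is among them, so fast-forward is possible.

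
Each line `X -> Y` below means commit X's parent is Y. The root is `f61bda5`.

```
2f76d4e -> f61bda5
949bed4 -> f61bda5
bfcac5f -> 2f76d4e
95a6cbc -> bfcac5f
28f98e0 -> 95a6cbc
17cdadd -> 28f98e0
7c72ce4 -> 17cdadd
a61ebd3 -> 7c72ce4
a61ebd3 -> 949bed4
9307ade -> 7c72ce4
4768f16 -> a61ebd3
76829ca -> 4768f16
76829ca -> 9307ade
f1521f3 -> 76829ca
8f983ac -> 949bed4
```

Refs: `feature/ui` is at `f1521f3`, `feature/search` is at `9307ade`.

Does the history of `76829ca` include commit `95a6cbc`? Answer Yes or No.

Ancestors of 76829ca (commits reachable by following parents): {17cdadd, 28f98e0, 2f76d4e, 4768f16, 76829ca, 7c72ce4, 9307ade, 949bed4, 95a6cbc, a61ebd3, bfcac5f, f61bda5}.
95a6cbc is in that set, so it is an ancestor of 76829ca.

Yes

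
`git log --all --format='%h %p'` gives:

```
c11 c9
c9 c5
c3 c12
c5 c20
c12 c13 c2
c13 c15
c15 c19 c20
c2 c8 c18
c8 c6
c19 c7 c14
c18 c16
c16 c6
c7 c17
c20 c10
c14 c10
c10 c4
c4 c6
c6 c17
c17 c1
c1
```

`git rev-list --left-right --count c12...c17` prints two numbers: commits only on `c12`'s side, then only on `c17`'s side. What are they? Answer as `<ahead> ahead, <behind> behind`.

Reachable from c12: {c1, c10, c12, c13, c14, c15, c16, c17, c18, c19, c2, c20, c4, c6, c7, c8}.
Reachable from c17: {c1, c17}.
Only in c12's history (ahead): {c10, c12, c13, c14, c15, c16, c18, c19, c2, c20, c4, c6, c7, c8} — 14.
Only in c17's history (behind): {} — 0.

14 ahead, 0 behind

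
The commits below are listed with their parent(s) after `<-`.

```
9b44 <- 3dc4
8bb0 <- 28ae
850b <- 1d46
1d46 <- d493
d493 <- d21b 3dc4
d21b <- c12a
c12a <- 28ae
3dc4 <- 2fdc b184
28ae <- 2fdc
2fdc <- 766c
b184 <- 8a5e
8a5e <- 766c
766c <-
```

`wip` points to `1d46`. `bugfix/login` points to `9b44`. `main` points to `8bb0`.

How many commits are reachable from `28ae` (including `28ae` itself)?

3

Walking parent pointers from 28ae: reachable set = {28ae, 2fdc, 766c}.
That is 3 commits.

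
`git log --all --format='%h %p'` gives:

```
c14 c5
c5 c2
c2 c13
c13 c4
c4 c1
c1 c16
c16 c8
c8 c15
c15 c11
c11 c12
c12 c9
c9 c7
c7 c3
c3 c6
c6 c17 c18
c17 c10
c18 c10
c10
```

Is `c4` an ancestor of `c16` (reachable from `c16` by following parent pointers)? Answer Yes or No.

Ancestors of c16: {c10, c11, c12, c15, c16, c17, c18, c3, c6, c7, c8, c9}.
c4 is not in that set, so it is not an ancestor of c16.

No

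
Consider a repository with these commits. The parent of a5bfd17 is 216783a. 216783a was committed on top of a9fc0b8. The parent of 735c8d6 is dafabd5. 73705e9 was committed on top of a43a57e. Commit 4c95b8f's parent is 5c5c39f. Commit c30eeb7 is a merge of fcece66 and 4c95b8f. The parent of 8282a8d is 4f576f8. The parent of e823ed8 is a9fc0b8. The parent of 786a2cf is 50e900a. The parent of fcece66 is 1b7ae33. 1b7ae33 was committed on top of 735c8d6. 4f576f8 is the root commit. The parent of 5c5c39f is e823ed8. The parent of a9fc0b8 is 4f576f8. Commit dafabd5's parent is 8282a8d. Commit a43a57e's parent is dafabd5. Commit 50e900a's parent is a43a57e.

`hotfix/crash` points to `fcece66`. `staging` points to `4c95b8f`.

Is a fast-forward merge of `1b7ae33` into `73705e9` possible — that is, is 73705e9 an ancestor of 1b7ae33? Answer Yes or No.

A fast-forward from 73705e9 to 1b7ae33 is possible iff 73705e9 is an ancestor of 1b7ae33.
Ancestors of 1b7ae33: {1b7ae33, 4f576f8, 735c8d6, 8282a8d, dafabd5}.
73705e9 is not among them, so fast-forward is not possible.

No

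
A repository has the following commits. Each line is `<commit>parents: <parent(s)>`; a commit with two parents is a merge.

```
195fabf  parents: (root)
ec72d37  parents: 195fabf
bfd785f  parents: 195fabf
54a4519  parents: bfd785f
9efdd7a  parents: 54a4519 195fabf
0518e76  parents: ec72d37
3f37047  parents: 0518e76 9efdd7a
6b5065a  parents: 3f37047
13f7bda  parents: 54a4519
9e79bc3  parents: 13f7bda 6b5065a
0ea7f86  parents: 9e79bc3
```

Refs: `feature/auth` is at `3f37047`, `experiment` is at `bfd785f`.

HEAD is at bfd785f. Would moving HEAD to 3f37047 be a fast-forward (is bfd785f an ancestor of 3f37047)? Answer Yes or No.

A fast-forward from bfd785f to 3f37047 is possible iff bfd785f is an ancestor of 3f37047.
Ancestors of 3f37047: {0518e76, 195fabf, 3f37047, 54a4519, 9efdd7a, bfd785f, ec72d37}.
bfd785f is among them, so fast-forward is possible.

Yes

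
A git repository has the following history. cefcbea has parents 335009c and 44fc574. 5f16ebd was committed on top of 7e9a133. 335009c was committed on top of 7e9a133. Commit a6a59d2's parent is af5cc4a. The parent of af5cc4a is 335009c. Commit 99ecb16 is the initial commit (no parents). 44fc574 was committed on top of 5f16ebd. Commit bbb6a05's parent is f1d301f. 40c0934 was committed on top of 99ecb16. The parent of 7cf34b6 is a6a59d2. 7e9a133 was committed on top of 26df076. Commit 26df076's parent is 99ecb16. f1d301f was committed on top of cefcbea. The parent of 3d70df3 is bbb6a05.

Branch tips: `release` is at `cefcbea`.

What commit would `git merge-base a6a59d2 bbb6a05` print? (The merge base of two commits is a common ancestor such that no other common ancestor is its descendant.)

335009c

Ancestors of a6a59d2: {26df076, 335009c, 7e9a133, 99ecb16, a6a59d2, af5cc4a}.
Ancestors of bbb6a05: {26df076, 335009c, 44fc574, 5f16ebd, 7e9a133, 99ecb16, bbb6a05, cefcbea, f1d301f}.
Common ancestors: {26df076, 335009c, 7e9a133, 99ecb16}.
Among these, 335009c is not an ancestor of any other common ancestor — it is the merge base.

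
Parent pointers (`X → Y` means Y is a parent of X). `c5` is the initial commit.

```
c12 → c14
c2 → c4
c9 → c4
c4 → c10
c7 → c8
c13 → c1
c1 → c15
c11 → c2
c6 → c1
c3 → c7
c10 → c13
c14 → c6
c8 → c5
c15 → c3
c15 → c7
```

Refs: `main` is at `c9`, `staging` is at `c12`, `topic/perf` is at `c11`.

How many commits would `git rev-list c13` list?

Walking parent pointers from c13: reachable set = {c1, c13, c15, c3, c5, c7, c8}.
That is 7 commits.

7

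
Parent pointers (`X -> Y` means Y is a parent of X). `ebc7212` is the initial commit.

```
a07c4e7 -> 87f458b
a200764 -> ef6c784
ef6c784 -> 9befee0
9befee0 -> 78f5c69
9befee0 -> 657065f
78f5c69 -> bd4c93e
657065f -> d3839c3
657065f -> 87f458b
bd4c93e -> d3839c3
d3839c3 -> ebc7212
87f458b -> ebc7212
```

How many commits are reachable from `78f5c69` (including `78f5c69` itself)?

4

Walking parent pointers from 78f5c69: reachable set = {78f5c69, bd4c93e, d3839c3, ebc7212}.
That is 4 commits.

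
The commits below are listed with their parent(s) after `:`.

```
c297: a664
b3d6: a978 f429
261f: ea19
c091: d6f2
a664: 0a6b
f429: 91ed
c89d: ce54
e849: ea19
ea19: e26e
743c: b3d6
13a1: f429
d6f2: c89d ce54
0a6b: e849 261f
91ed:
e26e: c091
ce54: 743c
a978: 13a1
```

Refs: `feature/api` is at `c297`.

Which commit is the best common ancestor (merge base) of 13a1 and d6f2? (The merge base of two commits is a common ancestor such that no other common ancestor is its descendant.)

13a1

Ancestors of 13a1: {13a1, 91ed, f429}.
Ancestors of d6f2: {13a1, 743c, 91ed, a978, b3d6, c89d, ce54, d6f2, f429}.
Common ancestors: {13a1, 91ed, f429}.
Among these, 13a1 is not an ancestor of any other common ancestor — it is the merge base.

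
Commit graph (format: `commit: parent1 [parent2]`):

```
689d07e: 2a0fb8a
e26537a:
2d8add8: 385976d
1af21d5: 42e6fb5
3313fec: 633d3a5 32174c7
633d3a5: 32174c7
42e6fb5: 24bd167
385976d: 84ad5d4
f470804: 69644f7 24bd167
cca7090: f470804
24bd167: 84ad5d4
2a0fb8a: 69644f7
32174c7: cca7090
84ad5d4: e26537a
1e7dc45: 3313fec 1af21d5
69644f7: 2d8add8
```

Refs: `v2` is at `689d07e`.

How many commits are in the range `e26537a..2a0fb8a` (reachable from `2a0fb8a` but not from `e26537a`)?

5

Reachable from 2a0fb8a: {2a0fb8a, 2d8add8, 385976d, 69644f7, 84ad5d4, e26537a}.
Reachable from e26537a: {e26537a}.
In 2a0fb8a's history but not e26537a's: {2a0fb8a, 2d8add8, 385976d, 69644f7, 84ad5d4} — 5 commits.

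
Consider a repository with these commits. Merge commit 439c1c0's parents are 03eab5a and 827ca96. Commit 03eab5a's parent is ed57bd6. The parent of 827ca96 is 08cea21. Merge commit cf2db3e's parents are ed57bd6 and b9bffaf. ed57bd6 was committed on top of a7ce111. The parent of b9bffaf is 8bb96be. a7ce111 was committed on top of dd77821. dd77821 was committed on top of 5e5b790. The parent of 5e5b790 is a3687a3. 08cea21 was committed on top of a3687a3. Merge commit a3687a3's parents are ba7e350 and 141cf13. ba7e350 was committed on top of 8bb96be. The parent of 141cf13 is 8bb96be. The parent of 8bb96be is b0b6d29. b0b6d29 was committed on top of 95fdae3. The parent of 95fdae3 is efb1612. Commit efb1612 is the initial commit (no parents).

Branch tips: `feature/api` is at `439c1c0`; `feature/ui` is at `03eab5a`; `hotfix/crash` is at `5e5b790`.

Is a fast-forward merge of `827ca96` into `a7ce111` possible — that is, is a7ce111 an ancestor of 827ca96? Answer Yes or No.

A fast-forward from a7ce111 to 827ca96 is possible iff a7ce111 is an ancestor of 827ca96.
Ancestors of 827ca96: {08cea21, 141cf13, 827ca96, 8bb96be, 95fdae3, a3687a3, b0b6d29, ba7e350, efb1612}.
a7ce111 is not among them, so fast-forward is not possible.

No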